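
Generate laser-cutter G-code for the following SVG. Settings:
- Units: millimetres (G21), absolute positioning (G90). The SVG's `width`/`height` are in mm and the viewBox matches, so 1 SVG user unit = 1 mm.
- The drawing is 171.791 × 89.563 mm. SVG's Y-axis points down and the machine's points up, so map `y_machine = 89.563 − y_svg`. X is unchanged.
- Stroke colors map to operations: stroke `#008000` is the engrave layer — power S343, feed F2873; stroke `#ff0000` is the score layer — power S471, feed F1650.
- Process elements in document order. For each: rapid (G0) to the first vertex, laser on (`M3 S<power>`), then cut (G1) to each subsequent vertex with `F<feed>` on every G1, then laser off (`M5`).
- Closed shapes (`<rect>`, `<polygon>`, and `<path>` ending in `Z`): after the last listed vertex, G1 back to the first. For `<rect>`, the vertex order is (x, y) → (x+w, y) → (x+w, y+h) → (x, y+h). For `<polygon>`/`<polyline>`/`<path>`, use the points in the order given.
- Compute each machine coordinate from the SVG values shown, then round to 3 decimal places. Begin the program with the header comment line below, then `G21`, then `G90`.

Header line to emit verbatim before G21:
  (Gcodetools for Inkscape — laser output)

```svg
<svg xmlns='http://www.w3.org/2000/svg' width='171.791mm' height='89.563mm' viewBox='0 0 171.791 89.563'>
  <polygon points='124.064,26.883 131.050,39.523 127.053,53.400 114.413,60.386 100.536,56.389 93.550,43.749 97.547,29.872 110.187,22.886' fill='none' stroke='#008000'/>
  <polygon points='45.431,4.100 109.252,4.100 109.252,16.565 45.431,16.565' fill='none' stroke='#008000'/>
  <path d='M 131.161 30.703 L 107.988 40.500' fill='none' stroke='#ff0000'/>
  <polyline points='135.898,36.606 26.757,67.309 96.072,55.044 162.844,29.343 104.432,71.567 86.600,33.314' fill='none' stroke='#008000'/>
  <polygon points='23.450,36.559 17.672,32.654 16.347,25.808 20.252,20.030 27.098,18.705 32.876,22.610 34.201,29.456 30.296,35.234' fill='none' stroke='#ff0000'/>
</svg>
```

(Gcodetools for Inkscape — laser output)
G21
G90
G0 X124.064 Y62.680
M3 S343
G1 X131.050 Y50.040 F2873
G1 X127.053 Y36.163 F2873
G1 X114.413 Y29.177 F2873
G1 X100.536 Y33.174 F2873
G1 X93.550 Y45.814 F2873
G1 X97.547 Y59.691 F2873
G1 X110.187 Y66.677 F2873
G1 X124.064 Y62.680 F2873
M5
G0 X45.431 Y85.463
M3 S343
G1 X109.252 Y85.463 F2873
G1 X109.252 Y72.998 F2873
G1 X45.431 Y72.998 F2873
G1 X45.431 Y85.463 F2873
M5
G0 X131.161 Y58.860
M3 S471
G1 X107.988 Y49.063 F1650
M5
G0 X135.898 Y52.957
M3 S343
G1 X26.757 Y22.254 F2873
G1 X96.072 Y34.519 F2873
G1 X162.844 Y60.220 F2873
G1 X104.432 Y17.996 F2873
G1 X86.600 Y56.249 F2873
M5
G0 X23.450 Y53.004
M3 S471
G1 X17.672 Y56.909 F1650
G1 X16.347 Y63.755 F1650
G1 X20.252 Y69.533 F1650
G1 X27.098 Y70.858 F1650
G1 X32.876 Y66.953 F1650
G1 X34.201 Y60.107 F1650
G1 X30.296 Y54.329 F1650
G1 X23.450 Y53.004 F1650
M5

viewBox `0 0 171.791 89.563` with mm width/height → 1 unit = 1 mm. Flip: y_m = 89.563 − y_svg.

**Shape 1** — `<polygon>` regular polygon, stroke `#008000` → engrave (S343, F2873). Machine vertices: (124.064,62.680) → (131.050,50.040) → (127.053,36.163) → (114.413,29.177) → (100.536,33.174) → (93.550,45.814) → (97.547,59.691) → (110.187,66.677) → (124.064,62.680). Closed: final G1 returns to the first vertex.

**Shape 2** — `<polygon>` rectangle, stroke `#008000` → engrave (S343, F2873). Machine vertices: (45.431,85.463) → (109.252,85.463) → (109.252,72.998) → (45.431,72.998) → (45.431,85.463). Closed: final G1 returns to the first vertex.

**Shape 3** — `<path>` line segment, stroke `#ff0000` → score (S471, F1650). Machine vertices: (131.161,58.860) → (107.988,49.063). Open path.

**Shape 4** — `<polyline>` open polyline, stroke `#008000` → engrave (S343, F2873). Machine vertices: (135.898,52.957) → (26.757,22.254) → (96.072,34.519) → (162.844,60.220) → (104.432,17.996) → (86.600,56.249). Open path.

**Shape 5** — `<polygon>` regular polygon, stroke `#ff0000` → score (S471, F1650). Machine vertices: (23.450,53.004) → (17.672,56.909) → (16.347,63.755) → (20.252,69.533) → (27.098,70.858) → (32.876,66.953) → (34.201,60.107) → (30.296,54.329) → (23.450,53.004). Closed: final G1 returns to the first vertex.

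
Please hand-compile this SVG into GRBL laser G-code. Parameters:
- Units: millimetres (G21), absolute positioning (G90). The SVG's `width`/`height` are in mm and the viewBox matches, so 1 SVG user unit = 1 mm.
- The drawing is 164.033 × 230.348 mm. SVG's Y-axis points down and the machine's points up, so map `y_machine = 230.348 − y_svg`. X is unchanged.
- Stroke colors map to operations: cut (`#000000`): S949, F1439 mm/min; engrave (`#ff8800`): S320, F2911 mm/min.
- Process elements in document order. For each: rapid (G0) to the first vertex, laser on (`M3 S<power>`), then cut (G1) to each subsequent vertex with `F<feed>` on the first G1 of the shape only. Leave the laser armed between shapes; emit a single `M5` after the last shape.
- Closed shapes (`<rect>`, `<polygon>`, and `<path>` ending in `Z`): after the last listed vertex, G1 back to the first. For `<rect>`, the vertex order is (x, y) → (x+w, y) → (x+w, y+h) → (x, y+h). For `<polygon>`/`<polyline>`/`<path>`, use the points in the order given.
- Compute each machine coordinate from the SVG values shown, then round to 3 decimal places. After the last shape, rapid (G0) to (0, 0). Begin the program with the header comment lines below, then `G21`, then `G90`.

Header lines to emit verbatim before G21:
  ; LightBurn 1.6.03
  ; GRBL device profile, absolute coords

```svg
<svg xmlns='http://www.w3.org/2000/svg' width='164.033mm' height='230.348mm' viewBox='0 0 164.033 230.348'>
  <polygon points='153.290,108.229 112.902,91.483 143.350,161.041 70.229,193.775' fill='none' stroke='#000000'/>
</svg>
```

; LightBurn 1.6.03
; GRBL device profile, absolute coords
G21
G90
G0 X153.290 Y122.119
M3 S949
G1 X112.902 Y138.865 F1439
G1 X143.350 Y69.307
G1 X70.229 Y36.573
G1 X153.290 Y122.119
M5
G0 X0.000 Y0.000

Since the viewBox matches the mm dimensions, user units are millimetres directly. The only transform is the Y-flip y_m = 230.348 − y_svg.

Shape 1 is a closed polygon drawn with `<polygon>`. Its stroke #000000 means cut at S949, F1439. After flipping Y the toolpath is (153.290,122.119) → (112.902,138.865) → (143.350,69.307) → (70.229,36.573) → (153.290,122.119), returning to the start.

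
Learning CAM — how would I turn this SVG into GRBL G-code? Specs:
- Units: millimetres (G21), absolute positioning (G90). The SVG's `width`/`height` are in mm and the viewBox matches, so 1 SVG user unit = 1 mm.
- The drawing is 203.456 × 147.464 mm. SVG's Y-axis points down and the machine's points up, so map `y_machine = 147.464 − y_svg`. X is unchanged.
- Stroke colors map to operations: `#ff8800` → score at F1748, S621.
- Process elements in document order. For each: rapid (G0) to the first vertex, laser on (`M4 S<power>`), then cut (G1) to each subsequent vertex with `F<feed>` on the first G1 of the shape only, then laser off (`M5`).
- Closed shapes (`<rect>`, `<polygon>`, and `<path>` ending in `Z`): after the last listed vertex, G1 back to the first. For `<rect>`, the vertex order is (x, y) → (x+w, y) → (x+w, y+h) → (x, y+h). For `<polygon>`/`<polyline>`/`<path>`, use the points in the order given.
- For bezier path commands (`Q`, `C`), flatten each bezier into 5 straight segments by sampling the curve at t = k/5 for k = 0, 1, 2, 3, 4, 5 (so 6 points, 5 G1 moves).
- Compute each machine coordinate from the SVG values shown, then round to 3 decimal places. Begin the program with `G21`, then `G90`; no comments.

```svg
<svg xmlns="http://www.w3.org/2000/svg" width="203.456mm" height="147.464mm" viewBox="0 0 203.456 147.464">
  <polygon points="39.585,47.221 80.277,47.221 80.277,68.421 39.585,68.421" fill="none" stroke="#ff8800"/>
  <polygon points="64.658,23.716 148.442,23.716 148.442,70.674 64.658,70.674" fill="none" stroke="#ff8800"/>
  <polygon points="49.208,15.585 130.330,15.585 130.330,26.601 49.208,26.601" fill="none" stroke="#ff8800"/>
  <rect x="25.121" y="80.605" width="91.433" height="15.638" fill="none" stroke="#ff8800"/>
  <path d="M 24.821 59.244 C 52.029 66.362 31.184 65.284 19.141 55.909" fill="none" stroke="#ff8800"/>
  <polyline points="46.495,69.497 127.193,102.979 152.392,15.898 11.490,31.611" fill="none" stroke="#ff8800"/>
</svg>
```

1 u = 1 mm; y_m = 147.464 − y.

[1] `<polygon>` rectangle, #ff8800→score S621 F1748: (39.585,100.243) → (80.277,100.243) → (80.277,79.043) → (39.585,79.043) → (39.585,100.243) (closed)

[2] `<polygon>` rectangle, #ff8800→score S621 F1748: (64.658,123.748) → (148.442,123.748) → (148.442,76.790) → (64.658,76.790) → (64.658,123.748) (closed)

[3] `<polygon>` rectangle, #ff8800→score S621 F1748: (49.208,131.879) → (130.330,131.879) → (130.330,120.863) → (49.208,120.863) → (49.208,131.879) (closed)

[4] `<rect>` rectangle, #ff8800→score S621 F1748: (25.121,66.859) → (116.554,66.859) → (116.554,51.221) → (25.121,51.221) → (25.121,66.859) (closed)

[5] `<path>` cubic bezier, #ff8800→score S621 F1748: (24.821,88.220) → (35.834,84.934) → (38.044,83.619) → (34.179,84.281) → (26.968,86.925) → (19.141,91.555)

[6] `<polyline>` open polyline, #ff8800→score S621 F1748: (46.495,77.967) → (127.193,44.485) → (152.392,131.566) → (11.490,115.853)

G21
G90
G0 X39.585 Y100.243
M4 S621
G1 X80.277 Y100.243 F1748
G1 X80.277 Y79.043
G1 X39.585 Y79.043
G1 X39.585 Y100.243
M5
G0 X64.658 Y123.748
M4 S621
G1 X148.442 Y123.748 F1748
G1 X148.442 Y76.790
G1 X64.658 Y76.790
G1 X64.658 Y123.748
M5
G0 X49.208 Y131.879
M4 S621
G1 X130.330 Y131.879 F1748
G1 X130.330 Y120.863
G1 X49.208 Y120.863
G1 X49.208 Y131.879
M5
G0 X25.121 Y66.859
M4 S621
G1 X116.554 Y66.859 F1748
G1 X116.554 Y51.221
G1 X25.121 Y51.221
G1 X25.121 Y66.859
M5
G0 X24.821 Y88.220
M4 S621
G1 X35.834 Y84.934 F1748
G1 X38.044 Y83.619
G1 X34.179 Y84.281
G1 X26.968 Y86.925
G1 X19.141 Y91.555
M5
G0 X46.495 Y77.967
M4 S621
G1 X127.193 Y44.485 F1748
G1 X152.392 Y131.566
G1 X11.490 Y115.853
M5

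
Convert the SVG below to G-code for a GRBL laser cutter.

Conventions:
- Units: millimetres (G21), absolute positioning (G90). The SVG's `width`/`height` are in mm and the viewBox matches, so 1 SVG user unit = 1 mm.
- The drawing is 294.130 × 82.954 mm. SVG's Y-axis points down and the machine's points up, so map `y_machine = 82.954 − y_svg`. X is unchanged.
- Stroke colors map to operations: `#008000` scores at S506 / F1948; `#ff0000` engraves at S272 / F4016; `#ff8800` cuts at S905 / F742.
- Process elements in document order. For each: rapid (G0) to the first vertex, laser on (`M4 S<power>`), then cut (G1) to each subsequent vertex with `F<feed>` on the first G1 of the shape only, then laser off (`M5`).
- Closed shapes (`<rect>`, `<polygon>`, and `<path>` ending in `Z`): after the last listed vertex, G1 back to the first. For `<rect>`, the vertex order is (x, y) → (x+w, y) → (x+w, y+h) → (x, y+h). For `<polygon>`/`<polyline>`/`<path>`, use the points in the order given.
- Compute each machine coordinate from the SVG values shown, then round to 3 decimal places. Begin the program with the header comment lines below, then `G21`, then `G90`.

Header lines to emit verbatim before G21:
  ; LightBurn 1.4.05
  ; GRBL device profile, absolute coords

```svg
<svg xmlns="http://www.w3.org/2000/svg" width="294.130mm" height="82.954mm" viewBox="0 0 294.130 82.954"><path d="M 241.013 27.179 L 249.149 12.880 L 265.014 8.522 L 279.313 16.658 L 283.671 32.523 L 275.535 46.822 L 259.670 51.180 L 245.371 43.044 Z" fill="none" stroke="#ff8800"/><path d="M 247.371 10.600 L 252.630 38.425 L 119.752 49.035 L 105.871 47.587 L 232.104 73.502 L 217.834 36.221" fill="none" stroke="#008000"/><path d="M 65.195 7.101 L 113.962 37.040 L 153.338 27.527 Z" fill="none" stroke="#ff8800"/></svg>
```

; LightBurn 1.4.05
; GRBL device profile, absolute coords
G21
G90
G0 X241.013 Y55.775
M4 S905
G1 X249.149 Y70.074 F742
G1 X265.014 Y74.432
G1 X279.313 Y66.296
G1 X283.671 Y50.431
G1 X275.535 Y36.132
G1 X259.670 Y31.774
G1 X245.371 Y39.910
G1 X241.013 Y55.775
M5
G0 X247.371 Y72.354
M4 S506
G1 X252.630 Y44.529 F1948
G1 X119.752 Y33.919
G1 X105.871 Y35.367
G1 X232.104 Y9.452
G1 X217.834 Y46.733
M5
G0 X65.195 Y75.853
M4 S905
G1 X113.962 Y45.914 F742
G1 X153.338 Y55.427
G1 X65.195 Y75.853
M5

viewBox `0 0 294.130 82.954` with mm width/height → 1 unit = 1 mm. Flip: y_m = 82.954 − y_svg.

**Shape 1** — `<path>` regular polygon, stroke `#ff8800` → cut (S905, F742). Machine vertices: (241.013,55.775) → (249.149,70.074) → (265.014,74.432) → (279.313,66.296) → (283.671,50.431) → (275.535,36.132) → (259.670,31.774) → (245.371,39.910) → (241.013,55.775). Closed: final G1 returns to the first vertex.

**Shape 2** — `<path>` open polyline, stroke `#008000` → score (S506, F1948). Machine vertices: (247.371,72.354) → (252.630,44.529) → (119.752,33.919) → (105.871,35.367) → (232.104,9.452) → (217.834,46.733). Open path.

**Shape 3** — `<path>` closed polygon, stroke `#ff8800` → cut (S905, F742). Machine vertices: (65.195,75.853) → (113.962,45.914) → (153.338,55.427) → (65.195,75.853). Closed: final G1 returns to the first vertex.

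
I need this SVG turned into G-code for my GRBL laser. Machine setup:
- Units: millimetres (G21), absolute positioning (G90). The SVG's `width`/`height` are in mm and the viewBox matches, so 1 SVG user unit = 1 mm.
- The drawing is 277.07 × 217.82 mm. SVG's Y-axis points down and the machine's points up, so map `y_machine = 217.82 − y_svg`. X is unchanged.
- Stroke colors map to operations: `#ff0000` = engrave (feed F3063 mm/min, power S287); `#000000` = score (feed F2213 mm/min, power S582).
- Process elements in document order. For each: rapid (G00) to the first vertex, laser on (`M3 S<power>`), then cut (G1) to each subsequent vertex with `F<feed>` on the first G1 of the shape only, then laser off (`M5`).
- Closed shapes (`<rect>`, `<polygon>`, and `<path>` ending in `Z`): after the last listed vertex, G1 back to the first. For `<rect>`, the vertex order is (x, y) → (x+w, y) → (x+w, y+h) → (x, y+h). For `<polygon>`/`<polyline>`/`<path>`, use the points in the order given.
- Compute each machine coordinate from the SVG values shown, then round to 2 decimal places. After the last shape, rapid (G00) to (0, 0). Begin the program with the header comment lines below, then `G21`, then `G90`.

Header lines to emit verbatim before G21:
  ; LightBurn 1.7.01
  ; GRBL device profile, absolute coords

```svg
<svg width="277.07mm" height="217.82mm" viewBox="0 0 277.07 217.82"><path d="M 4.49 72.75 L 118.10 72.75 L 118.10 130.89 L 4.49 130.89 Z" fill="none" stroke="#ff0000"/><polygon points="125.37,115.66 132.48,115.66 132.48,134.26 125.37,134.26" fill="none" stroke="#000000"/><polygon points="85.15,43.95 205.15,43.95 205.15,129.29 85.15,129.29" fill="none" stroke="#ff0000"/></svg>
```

1 u = 1 mm; y_m = 217.82 − y.

[1] `<path>` rectangle, #ff0000→engrave S287 F3063: (4.49,145.07) → (118.10,145.07) → (118.10,86.93) → (4.49,86.93) → (4.49,145.07) (closed)

[2] `<polygon>` rectangle, #000000→score S582 F2213: (125.37,102.16) → (132.48,102.16) → (132.48,83.56) → (125.37,83.56) → (125.37,102.16) (closed)

[3] `<polygon>` rectangle, #ff0000→engrave S287 F3063: (85.15,173.87) → (205.15,173.87) → (205.15,88.53) → (85.15,88.53) → (85.15,173.87) (closed)

; LightBurn 1.7.01
; GRBL device profile, absolute coords
G21
G90
G00 X4.49 Y145.07
M3 S287
G1 X118.10 Y145.07 F3063
G1 X118.10 Y86.93
G1 X4.49 Y86.93
G1 X4.49 Y145.07
M5
G00 X125.37 Y102.16
M3 S582
G1 X132.48 Y102.16 F2213
G1 X132.48 Y83.56
G1 X125.37 Y83.56
G1 X125.37 Y102.16
M5
G00 X85.15 Y173.87
M3 S287
G1 X205.15 Y173.87 F3063
G1 X205.15 Y88.53
G1 X85.15 Y88.53
G1 X85.15 Y173.87
M5
G00 X0.00 Y0.00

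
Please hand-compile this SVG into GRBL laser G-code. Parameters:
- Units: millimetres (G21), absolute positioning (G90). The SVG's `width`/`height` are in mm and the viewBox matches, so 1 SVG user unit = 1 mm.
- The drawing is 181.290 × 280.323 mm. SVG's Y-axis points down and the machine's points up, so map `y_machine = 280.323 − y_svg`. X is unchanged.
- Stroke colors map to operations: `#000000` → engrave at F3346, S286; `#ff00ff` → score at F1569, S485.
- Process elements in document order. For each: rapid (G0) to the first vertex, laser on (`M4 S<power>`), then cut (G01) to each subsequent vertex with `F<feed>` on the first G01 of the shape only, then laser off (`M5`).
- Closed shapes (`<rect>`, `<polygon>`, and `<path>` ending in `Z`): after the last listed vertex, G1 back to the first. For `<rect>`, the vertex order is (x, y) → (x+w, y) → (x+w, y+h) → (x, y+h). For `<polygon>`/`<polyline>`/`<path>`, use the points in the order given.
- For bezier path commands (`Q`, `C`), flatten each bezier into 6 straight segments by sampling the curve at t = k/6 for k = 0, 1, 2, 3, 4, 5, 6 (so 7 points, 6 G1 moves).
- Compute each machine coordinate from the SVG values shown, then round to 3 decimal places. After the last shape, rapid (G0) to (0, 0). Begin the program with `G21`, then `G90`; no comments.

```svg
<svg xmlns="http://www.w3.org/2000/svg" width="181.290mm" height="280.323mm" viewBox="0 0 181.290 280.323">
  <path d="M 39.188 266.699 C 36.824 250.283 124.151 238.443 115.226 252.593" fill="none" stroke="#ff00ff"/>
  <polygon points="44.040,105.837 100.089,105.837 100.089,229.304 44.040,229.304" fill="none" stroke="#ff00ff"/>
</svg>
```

1 u = 1 mm; y_m = 280.323 − y.

[1] `<path>` cubic bezier, #ff00ff→score S485 F1569: (39.188,13.624) → (44.619,21.352) → (59.834,27.722) → (79.667,32.139) → (98.954,34.010) → (112.528,32.738) → (115.226,27.730)

[2] `<polygon>` rectangle, #ff00ff→score S485 F1569: (44.040,174.486) → (100.089,174.486) → (100.089,51.019) → (44.040,51.019) → (44.040,174.486) (closed)

G21
G90
G0 X39.188 Y13.624
M4 S485
G01 X44.619 Y21.352 F1569
G01 X59.834 Y27.722
G01 X79.667 Y32.139
G01 X98.954 Y34.010
G01 X112.528 Y32.738
G01 X115.226 Y27.730
M5
G0 X44.040 Y174.486
M4 S485
G01 X100.089 Y174.486 F1569
G01 X100.089 Y51.019
G01 X44.040 Y51.019
G01 X44.040 Y174.486
M5
G0 X0.000 Y0.000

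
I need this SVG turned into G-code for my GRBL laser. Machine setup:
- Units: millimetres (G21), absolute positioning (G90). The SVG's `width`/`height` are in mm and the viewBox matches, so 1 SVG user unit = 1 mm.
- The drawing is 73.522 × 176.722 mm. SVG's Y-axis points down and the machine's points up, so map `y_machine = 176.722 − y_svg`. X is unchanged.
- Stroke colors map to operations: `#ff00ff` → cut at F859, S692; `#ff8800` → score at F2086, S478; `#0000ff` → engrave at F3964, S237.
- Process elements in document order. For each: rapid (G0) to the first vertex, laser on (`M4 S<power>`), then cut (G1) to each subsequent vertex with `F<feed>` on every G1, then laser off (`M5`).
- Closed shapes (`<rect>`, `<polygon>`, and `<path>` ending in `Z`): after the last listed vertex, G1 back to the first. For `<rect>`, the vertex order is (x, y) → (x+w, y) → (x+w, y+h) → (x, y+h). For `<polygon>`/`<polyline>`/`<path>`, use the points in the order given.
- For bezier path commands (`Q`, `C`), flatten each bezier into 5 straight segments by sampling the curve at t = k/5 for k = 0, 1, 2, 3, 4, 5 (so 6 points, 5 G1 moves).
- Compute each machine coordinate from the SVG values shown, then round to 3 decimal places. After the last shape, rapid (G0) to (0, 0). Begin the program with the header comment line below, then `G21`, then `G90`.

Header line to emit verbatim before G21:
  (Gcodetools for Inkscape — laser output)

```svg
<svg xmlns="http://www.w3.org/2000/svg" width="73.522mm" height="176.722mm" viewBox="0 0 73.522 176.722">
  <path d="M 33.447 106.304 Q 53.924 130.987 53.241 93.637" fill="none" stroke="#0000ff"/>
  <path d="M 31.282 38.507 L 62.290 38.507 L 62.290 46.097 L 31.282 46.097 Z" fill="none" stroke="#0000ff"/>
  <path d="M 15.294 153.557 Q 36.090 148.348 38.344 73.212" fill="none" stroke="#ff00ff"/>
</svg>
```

Since the viewBox matches the mm dimensions, user units are millimetres directly. The only transform is the Y-flip y_m = 176.722 − y_svg.

Shape 1 is a quadratic bezier drawn with `<path>`. Its stroke #0000ff means engrave at S237, F3964. After flipping Y the toolpath is (33.447,70.418) → (40.791,63.026) → (46.443,60.597) → (50.402,63.130) → (52.668,70.626) → (53.241,83.085).

Shape 2 is a rectangle drawn with `<path>`. Its stroke #0000ff means engrave at S237, F3964. After flipping Y the toolpath is (31.282,138.215) → (62.290,138.215) → (62.290,130.625) → (31.282,130.625) → (31.282,138.215), returning to the start.

Shape 3 is a quadratic bezier drawn with `<path>`. Its stroke #ff00ff means cut at S692, F859. After flipping Y the toolpath is (15.294,23.165) → (22.871,28.046) → (28.964,38.521) → (33.574,54.590) → (36.701,76.253) → (38.344,103.510).

(Gcodetools for Inkscape — laser output)
G21
G90
G0 X33.447 Y70.418
M4 S237
G1 X40.791 Y63.026 F3964
G1 X46.443 Y60.597 F3964
G1 X50.402 Y63.130 F3964
G1 X52.668 Y70.626 F3964
G1 X53.241 Y83.085 F3964
M5
G0 X31.282 Y138.215
M4 S237
G1 X62.290 Y138.215 F3964
G1 X62.290 Y130.625 F3964
G1 X31.282 Y130.625 F3964
G1 X31.282 Y138.215 F3964
M5
G0 X15.294 Y23.165
M4 S692
G1 X22.871 Y28.046 F859
G1 X28.964 Y38.521 F859
G1 X33.574 Y54.590 F859
G1 X36.701 Y76.253 F859
G1 X38.344 Y103.510 F859
M5
G0 X0.000 Y0.000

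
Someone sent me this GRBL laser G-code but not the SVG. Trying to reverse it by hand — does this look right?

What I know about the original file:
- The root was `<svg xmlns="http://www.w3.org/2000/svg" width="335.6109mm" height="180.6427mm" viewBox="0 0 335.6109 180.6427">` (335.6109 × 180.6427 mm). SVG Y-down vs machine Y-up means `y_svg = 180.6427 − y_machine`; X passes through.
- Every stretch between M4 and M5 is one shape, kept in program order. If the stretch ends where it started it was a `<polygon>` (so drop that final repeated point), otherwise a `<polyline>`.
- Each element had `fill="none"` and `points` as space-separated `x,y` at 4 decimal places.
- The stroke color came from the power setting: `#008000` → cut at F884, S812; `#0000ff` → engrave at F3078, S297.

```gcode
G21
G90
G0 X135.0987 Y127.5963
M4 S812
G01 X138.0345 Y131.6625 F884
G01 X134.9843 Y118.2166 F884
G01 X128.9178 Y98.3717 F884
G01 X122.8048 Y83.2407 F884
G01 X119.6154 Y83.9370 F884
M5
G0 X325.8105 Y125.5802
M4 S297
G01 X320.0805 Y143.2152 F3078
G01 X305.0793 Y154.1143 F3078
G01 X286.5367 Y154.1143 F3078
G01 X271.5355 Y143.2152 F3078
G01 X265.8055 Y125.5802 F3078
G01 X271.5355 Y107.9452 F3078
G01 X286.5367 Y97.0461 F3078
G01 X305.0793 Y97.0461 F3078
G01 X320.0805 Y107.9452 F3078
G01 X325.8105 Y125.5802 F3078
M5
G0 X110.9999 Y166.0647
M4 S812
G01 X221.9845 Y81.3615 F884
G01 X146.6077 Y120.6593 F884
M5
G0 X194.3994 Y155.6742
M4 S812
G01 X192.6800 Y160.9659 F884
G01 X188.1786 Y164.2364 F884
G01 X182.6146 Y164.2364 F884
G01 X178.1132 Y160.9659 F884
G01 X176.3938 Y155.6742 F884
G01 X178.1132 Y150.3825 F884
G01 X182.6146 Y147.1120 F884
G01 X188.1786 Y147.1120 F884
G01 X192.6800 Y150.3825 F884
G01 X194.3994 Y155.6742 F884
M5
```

Each laser-on run becomes one SVG element. Flip Y back into SVG space with y_svg = 180.6427 − y_machine.

Run 1: the run's S812 means `#008000` (cut). The run is open, so emit a `<polyline>` with points (Y-flipped): 135.0987,53.0464 138.0345,48.9802 134.9843,62.4261 128.9178,82.2710 122.8048,97.4020 119.6154,96.7057.

Run 2: the run's S297 means `#0000ff` (engrave). The run returns to its start, so emit a `<polygon>` with points (Y-flipped): 325.8105,55.0625 320.0805,37.4275 305.0793,26.5284 286.5367,26.5284 271.5355,37.4275 265.8055,55.0625 271.5355,72.6975 286.5367,83.5966 305.0793,83.5966 320.0805,72.6975.

Run 3: S812 ⇒ cut layer `#008000`. The run is open, so emit a `<polyline>` with points (Y-flipped): 110.9999,14.5780 221.9845,99.2812 146.6077,59.9834.

Run 4: the run's S812 means `#008000` (cut). The run returns to its start, so emit a `<polygon>` with points (Y-flipped): 194.3994,24.9685 192.6800,19.6768 188.1786,16.4063 182.6146,16.4063 178.1132,19.6768 176.3938,24.9685 178.1132,30.2602 182.6146,33.5307 188.1786,33.5307 192.6800,30.2602.

<svg xmlns="http://www.w3.org/2000/svg" width="335.6109mm" height="180.6427mm" viewBox="0 0 335.6109 180.6427">
  <polyline points="135.0987,53.0464 138.0345,48.9802 134.9843,62.4261 128.9178,82.2710 122.8048,97.4020 119.6154,96.7057" fill="none" stroke="#008000"/>
  <polygon points="325.8105,55.0625 320.0805,37.4275 305.0793,26.5284 286.5367,26.5284 271.5355,37.4275 265.8055,55.0625 271.5355,72.6975 286.5367,83.5966 305.0793,83.5966 320.0805,72.6975" fill="none" stroke="#0000ff"/>
  <polyline points="110.9999,14.5780 221.9845,99.2812 146.6077,59.9834" fill="none" stroke="#008000"/>
  <polygon points="194.3994,24.9685 192.6800,19.6768 188.1786,16.4063 182.6146,16.4063 178.1132,19.6768 176.3938,24.9685 178.1132,30.2602 182.6146,33.5307 188.1786,33.5307 192.6800,30.2602" fill="none" stroke="#008000"/>
</svg>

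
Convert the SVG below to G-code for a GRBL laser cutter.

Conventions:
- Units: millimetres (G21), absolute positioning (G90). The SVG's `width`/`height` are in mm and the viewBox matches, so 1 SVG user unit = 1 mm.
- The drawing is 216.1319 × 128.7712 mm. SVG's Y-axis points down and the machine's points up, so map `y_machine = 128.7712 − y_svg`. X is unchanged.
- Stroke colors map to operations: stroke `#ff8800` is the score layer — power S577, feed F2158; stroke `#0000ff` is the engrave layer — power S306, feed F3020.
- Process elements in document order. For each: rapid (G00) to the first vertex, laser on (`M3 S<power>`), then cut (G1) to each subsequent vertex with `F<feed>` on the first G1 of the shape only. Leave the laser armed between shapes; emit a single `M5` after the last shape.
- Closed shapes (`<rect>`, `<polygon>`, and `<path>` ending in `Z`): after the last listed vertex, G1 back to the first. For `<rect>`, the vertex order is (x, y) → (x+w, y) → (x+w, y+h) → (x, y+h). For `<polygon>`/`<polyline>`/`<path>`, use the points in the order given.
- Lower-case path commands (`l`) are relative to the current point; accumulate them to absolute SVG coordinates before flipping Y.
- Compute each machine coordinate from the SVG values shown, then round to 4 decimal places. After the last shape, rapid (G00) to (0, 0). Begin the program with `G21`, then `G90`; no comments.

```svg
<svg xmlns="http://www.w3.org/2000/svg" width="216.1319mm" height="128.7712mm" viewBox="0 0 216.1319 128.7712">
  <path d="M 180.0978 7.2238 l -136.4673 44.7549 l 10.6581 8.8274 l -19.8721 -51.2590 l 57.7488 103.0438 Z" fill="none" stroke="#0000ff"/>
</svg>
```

1 u = 1 mm; y_m = 128.7712 − y.

[1] `<path>` closed polygon, #0000ff→engrave S306 F3020: (180.0978,121.5474) → (43.6305,76.7925) → (54.2886,67.9651) → (34.4165,119.2241) → (92.1653,16.1803) → (180.0978,121.5474) (closed)

G21
G90
G00 X180.0978 Y121.5474
M3 S306
G1 X43.6305 Y76.7925 F3020
G1 X54.2886 Y67.9651
G1 X34.4165 Y119.2241
G1 X92.1653 Y16.1803
G1 X180.0978 Y121.5474
M5
G00 X0.0000 Y0.0000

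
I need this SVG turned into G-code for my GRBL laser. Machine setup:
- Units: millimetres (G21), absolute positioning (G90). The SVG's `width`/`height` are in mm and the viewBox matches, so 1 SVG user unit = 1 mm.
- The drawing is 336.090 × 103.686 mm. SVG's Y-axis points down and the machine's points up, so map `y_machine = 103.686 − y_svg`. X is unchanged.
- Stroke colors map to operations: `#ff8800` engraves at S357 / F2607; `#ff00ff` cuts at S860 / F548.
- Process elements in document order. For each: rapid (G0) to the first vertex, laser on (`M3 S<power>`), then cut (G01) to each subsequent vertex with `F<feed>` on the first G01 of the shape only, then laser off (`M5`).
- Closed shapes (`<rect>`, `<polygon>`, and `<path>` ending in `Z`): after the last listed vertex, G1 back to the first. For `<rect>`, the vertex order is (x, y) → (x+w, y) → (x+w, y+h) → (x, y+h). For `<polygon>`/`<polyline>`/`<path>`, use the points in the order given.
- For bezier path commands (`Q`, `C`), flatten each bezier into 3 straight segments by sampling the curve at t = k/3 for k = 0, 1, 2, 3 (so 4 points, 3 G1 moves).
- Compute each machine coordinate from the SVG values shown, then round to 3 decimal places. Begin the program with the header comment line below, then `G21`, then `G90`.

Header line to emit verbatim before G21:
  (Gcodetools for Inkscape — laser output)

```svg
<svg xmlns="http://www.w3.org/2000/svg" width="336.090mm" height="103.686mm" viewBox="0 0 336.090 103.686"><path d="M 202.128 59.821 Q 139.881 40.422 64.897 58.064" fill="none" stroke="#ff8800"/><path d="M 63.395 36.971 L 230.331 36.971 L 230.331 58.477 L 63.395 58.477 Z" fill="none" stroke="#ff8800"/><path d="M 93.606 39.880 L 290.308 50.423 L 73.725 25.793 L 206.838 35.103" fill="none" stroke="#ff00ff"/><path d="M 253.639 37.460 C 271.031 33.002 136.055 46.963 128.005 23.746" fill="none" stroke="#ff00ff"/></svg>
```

(Gcodetools for Inkscape — laser output)
G21
G90
G0 X202.128 Y43.865
M3 S357
G01 X159.215 Y52.682 F2607
G01 X113.471 Y53.268
G01 X64.897 Y45.622
M5
G0 X63.395 Y66.715
M3 S357
G01 X230.331 Y66.715 F2607
G01 X230.331 Y45.209
G01 X63.395 Y45.209
G01 X63.395 Y66.715
M5
G0 X93.606 Y63.806
M3 S860
G01 X290.308 Y53.263 F548
G01 X73.725 Y77.893
G01 X206.838 Y68.583
M5
G0 X253.639 Y66.226
M3 S860
G01 X230.586 Y66.603 F548
G01 X168.019 Y67.057
G01 X128.005 Y79.940
M5

viewBox `0 0 336.090 103.686` with mm width/height → 1 unit = 1 mm. Flip: y_m = 103.686 − y_svg.

**Shape 1** — `<path>` quadratic bezier, stroke `#ff8800` → engrave (S357, F2607). Control points (SVG): P0=(202.128,59.821), P1=(139.881,40.422), P2=(64.897,58.064); sampled at t=k/3. Machine vertices: (202.128,43.865) → (159.215,52.682) → (113.471,53.268) → (64.897,45.622). Open path.

**Shape 2** — `<path>` rectangle, stroke `#ff8800` → engrave (S357, F2607). Machine vertices: (63.395,66.715) → (230.331,66.715) → (230.331,45.209) → (63.395,45.209) → (63.395,66.715). Closed: final G1 returns to the first vertex.

**Shape 3** — `<path>` open polyline, stroke `#ff00ff` → cut (S860, F548). Machine vertices: (93.606,63.806) → (290.308,53.263) → (73.725,77.893) → (206.838,68.583). Open path.

**Shape 4** — `<path>` cubic bezier, stroke `#ff00ff` → cut (S860, F548). Control points (SVG): P0=(253.639,37.460), P1=(271.031,33.002), P2=(136.055,46.963), P3=(128.005,23.746); sampled at t=k/3. Machine vertices: (253.639,66.226) → (230.586,66.603) → (168.019,67.057) → (128.005,79.940). Open path.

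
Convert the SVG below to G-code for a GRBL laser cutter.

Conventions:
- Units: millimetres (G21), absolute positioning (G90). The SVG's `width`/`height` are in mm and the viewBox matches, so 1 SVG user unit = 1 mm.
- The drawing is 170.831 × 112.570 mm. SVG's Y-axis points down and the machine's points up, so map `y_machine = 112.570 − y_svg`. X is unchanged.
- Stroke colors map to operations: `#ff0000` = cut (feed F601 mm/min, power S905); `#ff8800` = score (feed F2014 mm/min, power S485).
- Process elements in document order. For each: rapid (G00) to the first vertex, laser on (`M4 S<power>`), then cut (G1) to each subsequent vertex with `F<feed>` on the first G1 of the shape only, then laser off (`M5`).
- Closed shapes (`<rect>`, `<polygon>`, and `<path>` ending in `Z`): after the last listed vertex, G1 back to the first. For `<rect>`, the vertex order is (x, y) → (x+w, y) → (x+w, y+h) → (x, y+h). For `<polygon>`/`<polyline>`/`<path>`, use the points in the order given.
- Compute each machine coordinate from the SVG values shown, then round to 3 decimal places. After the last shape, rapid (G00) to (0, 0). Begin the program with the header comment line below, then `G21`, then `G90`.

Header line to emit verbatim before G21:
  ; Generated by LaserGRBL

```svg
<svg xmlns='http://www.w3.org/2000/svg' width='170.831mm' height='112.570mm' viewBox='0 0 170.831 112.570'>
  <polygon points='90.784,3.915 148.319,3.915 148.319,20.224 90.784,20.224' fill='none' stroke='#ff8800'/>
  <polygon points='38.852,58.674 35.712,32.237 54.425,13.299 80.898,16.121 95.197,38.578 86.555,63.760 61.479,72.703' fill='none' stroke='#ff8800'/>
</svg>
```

; Generated by LaserGRBL
G21
G90
G00 X90.784 Y108.655
M4 S485
G1 X148.319 Y108.655 F2014
G1 X148.319 Y92.346
G1 X90.784 Y92.346
G1 X90.784 Y108.655
M5
G00 X38.852 Y53.896
M4 S485
G1 X35.712 Y80.333 F2014
G1 X54.425 Y99.271
G1 X80.898 Y96.449
G1 X95.197 Y73.992
G1 X86.555 Y48.810
G1 X61.479 Y39.867
G1 X38.852 Y53.896
M5
G00 X0.000 Y0.000

viewBox `0 0 170.831 112.570` with mm width/height → 1 unit = 1 mm. Flip: y_m = 112.570 − y_svg.

**Shape 1** — `<polygon>` rectangle, stroke `#ff8800` → score (S485, F2014). Machine vertices: (90.784,108.655) → (148.319,108.655) → (148.319,92.346) → (90.784,92.346) → (90.784,108.655). Closed: final G1 returns to the first vertex.

**Shape 2** — `<polygon>` regular polygon, stroke `#ff8800` → score (S485, F2014). Machine vertices: (38.852,53.896) → (35.712,80.333) → (54.425,99.271) → (80.898,96.449) → (95.197,73.992) → (86.555,48.810) → (61.479,39.867) → (38.852,53.896). Closed: final G1 returns to the first vertex.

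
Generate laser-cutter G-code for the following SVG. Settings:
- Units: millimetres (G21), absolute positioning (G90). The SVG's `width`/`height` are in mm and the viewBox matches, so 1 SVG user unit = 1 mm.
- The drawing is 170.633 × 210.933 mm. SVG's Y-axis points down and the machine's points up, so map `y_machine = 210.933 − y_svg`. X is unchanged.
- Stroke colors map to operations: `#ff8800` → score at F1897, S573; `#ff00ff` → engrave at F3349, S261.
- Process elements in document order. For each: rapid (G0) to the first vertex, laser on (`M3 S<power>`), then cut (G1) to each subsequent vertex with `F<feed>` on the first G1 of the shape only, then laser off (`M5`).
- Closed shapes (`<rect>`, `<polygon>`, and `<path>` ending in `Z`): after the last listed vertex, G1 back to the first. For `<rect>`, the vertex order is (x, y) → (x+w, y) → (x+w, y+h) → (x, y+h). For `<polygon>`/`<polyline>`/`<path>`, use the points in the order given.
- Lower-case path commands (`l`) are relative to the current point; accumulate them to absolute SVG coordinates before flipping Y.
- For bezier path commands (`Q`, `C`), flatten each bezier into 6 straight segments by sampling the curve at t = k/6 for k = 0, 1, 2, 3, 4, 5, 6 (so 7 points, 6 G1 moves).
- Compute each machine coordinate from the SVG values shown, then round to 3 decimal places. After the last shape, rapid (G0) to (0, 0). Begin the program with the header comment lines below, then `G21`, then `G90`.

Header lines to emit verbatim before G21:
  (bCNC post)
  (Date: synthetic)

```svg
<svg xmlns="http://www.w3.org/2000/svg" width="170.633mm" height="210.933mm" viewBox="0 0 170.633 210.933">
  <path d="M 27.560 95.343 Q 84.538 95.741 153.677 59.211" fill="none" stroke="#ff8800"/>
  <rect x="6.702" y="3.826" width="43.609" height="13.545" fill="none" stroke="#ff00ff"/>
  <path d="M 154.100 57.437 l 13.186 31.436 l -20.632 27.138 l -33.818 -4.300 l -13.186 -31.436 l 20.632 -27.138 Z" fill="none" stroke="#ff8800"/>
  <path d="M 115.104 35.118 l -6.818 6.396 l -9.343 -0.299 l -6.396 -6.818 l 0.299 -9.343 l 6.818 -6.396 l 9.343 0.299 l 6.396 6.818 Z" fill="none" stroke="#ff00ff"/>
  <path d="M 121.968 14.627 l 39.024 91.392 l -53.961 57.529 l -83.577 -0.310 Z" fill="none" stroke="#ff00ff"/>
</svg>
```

1 u = 1 mm; y_m = 210.933 − y.

[1] `<path>` quadratic bezier, #ff8800→score S573 F1897: (27.560,115.590) → (46.890,116.483) → (66.897,119.428) → (87.578,124.424) → (108.936,131.472) → (130.968,140.571) → (153.677,151.722)

[2] `<rect>` rectangle, #ff00ff→engrave S261 F3349: (6.702,207.107) → (50.311,207.107) → (50.311,193.562) → (6.702,193.562) → (6.702,207.107) (closed)

[3] `<path>` regular polygon, #ff8800→score S573 F1897: (154.100,153.496) → (167.286,122.060) → (146.654,94.922) → (112.836,99.222) → (99.650,130.658) → (120.282,157.796) → (154.100,153.496) (closed)

[4] `<path>` regular polygon, #ff00ff→engrave S261 F3349: (115.104,175.815) → (108.286,169.419) → (98.943,169.718) → (92.547,176.536) → (92.846,185.879) → (99.664,192.275) → (109.007,191.976) → (115.403,185.158) → (115.104,175.815) (closed)

[5] `<path>` closed polygon, #ff00ff→engrave S261 F3349: (121.968,196.306) → (160.992,104.914) → (107.031,47.385) → (23.454,47.695) → (121.968,196.306) (closed)

(bCNC post)
(Date: synthetic)
G21
G90
G0 X27.560 Y115.590
M3 S573
G1 X46.890 Y116.483 F1897
G1 X66.897 Y119.428
G1 X87.578 Y124.424
G1 X108.936 Y131.472
G1 X130.968 Y140.571
G1 X153.677 Y151.722
M5
G0 X6.702 Y207.107
M3 S261
G1 X50.311 Y207.107 F3349
G1 X50.311 Y193.562
G1 X6.702 Y193.562
G1 X6.702 Y207.107
M5
G0 X154.100 Y153.496
M3 S573
G1 X167.286 Y122.060 F1897
G1 X146.654 Y94.922
G1 X112.836 Y99.222
G1 X99.650 Y130.658
G1 X120.282 Y157.796
G1 X154.100 Y153.496
M5
G0 X115.104 Y175.815
M3 S261
G1 X108.286 Y169.419 F3349
G1 X98.943 Y169.718
G1 X92.547 Y176.536
G1 X92.846 Y185.879
G1 X99.664 Y192.275
G1 X109.007 Y191.976
G1 X115.403 Y185.158
G1 X115.104 Y175.815
M5
G0 X121.968 Y196.306
M3 S261
G1 X160.992 Y104.914 F3349
G1 X107.031 Y47.385
G1 X23.454 Y47.695
G1 X121.968 Y196.306
M5
G0 X0.000 Y0.000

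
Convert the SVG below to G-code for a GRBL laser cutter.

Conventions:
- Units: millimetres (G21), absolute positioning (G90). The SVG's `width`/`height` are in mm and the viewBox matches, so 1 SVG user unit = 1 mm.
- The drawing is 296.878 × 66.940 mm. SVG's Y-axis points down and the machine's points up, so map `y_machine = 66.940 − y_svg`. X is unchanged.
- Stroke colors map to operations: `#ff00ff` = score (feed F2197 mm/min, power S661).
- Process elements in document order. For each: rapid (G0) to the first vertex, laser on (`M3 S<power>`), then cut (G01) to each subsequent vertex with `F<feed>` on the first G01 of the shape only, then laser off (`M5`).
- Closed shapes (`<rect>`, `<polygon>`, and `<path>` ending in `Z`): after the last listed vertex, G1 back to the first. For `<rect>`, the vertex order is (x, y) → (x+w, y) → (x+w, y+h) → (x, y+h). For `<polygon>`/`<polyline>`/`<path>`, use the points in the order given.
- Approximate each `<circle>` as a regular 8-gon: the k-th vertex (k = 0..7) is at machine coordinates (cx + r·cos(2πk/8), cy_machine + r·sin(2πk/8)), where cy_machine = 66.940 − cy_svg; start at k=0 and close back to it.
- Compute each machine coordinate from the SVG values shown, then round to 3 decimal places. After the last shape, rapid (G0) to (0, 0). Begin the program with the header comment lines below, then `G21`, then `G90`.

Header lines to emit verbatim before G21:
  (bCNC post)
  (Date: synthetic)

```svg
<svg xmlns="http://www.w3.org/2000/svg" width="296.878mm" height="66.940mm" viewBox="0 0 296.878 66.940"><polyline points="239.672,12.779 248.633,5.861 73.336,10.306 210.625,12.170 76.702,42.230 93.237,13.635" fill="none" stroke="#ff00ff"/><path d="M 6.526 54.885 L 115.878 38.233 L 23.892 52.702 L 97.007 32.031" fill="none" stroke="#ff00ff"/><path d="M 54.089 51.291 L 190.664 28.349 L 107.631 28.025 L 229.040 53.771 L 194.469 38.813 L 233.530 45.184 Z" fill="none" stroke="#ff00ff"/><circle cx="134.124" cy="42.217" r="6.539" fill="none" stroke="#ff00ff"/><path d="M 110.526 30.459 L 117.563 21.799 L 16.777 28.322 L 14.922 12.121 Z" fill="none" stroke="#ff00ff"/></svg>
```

1 u = 1 mm; y_m = 66.940 − y.

[1] `<polyline>` open polyline, #ff00ff→score S661 F2197: (239.672,54.161) → (248.633,61.079) → (73.336,56.634) → (210.625,54.770) → (76.702,24.710) → (93.237,53.305)

[2] `<path>` open polyline, #ff00ff→score S661 F2197: (6.526,12.055) → (115.878,28.707) → (23.892,14.238) → (97.007,34.909)

[3] `<path>` closed polygon, #ff00ff→score S661 F2197: (54.089,15.649) → (190.664,38.591) → (107.631,38.915) → (229.040,13.169) → (194.469,28.127) → (233.530,21.756) → (54.089,15.649) (closed)

[4] `<circle>` circle, #ff00ff→score S661 F2197: (140.663,24.723) → (138.748,29.347) → (134.124,31.262) → (129.500,29.347) → (127.585,24.723) → (129.500,20.099) → (134.124,18.184) → (138.748,20.099) → (140.663,24.723) (closed)

[5] `<path>` closed polygon, #ff00ff→score S661 F2197: (110.526,36.481) → (117.563,45.141) → (16.777,38.618) → (14.922,54.819) → (110.526,36.481) (closed)

(bCNC post)
(Date: synthetic)
G21
G90
G0 X239.672 Y54.161
M3 S661
G01 X248.633 Y61.079 F2197
G01 X73.336 Y56.634
G01 X210.625 Y54.770
G01 X76.702 Y24.710
G01 X93.237 Y53.305
M5
G0 X6.526 Y12.055
M3 S661
G01 X115.878 Y28.707 F2197
G01 X23.892 Y14.238
G01 X97.007 Y34.909
M5
G0 X54.089 Y15.649
M3 S661
G01 X190.664 Y38.591 F2197
G01 X107.631 Y38.915
G01 X229.040 Y13.169
G01 X194.469 Y28.127
G01 X233.530 Y21.756
G01 X54.089 Y15.649
M5
G0 X140.663 Y24.723
M3 S661
G01 X138.748 Y29.347 F2197
G01 X134.124 Y31.262
G01 X129.500 Y29.347
G01 X127.585 Y24.723
G01 X129.500 Y20.099
G01 X134.124 Y18.184
G01 X138.748 Y20.099
G01 X140.663 Y24.723
M5
G0 X110.526 Y36.481
M3 S661
G01 X117.563 Y45.141 F2197
G01 X16.777 Y38.618
G01 X14.922 Y54.819
G01 X110.526 Y36.481
M5
G0 X0.000 Y0.000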